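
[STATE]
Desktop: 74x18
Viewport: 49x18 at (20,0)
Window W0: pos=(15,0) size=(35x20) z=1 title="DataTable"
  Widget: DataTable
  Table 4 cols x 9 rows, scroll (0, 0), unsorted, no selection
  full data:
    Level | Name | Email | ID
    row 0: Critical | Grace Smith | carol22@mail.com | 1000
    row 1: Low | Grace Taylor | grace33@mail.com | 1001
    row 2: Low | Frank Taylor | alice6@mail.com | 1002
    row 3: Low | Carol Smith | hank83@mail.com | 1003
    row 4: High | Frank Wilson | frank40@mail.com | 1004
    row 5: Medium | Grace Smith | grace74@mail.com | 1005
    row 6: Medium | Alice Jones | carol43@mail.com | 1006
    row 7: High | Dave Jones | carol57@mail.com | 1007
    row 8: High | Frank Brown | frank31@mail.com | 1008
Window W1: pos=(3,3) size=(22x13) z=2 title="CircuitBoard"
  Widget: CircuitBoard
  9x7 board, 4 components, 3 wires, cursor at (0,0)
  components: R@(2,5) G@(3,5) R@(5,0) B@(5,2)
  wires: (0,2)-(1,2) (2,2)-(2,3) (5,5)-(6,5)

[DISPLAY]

━━━━━━━━━━━━━━━━━━━━━━━━━━━━━┓                   
aTable                       ┃                   
─────────────────────────────┨                   
━━━━┓Name        │Email      ┃                   
    ┃────────────┼───────────┃                   
────┨Grace Smith │carol22@mai┃                   
 7 8┃Grace Taylor│grace33@mai┃                   
    ┃Frank Taylor│alice6@mail┃                   
    ┃Carol Smith │hank83@mail┃                   
    ┃Frank Wilson│frank40@mai┃                   
    ┃Grace Smith │grace74@mai┃                   
·   ┃Alice Jones │carol43@mai┃                   
    ┃Dave Jones  │carol57@mai┃                   
    ┃Frank Brown │frank31@mai┃                   
    ┃                        ┃                   
━━━━┛                        ┃                   
                             ┃                   
                             ┃                   


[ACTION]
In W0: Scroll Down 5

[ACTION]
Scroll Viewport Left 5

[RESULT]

┏━━━━━━━━━━━━━━━━━━━━━━━━━━━━━━━━━┓              
┃ DataTable                       ┃              
┠─────────────────────────────────┨              
━━━━━━━━━┓Name        │Email      ┃              
rd       ┃────────────┼───────────┃              
─────────┨Grace Smith │carol22@mai┃              
4 5 6 7 8┃Grace Taylor│grace33@mai┃              
 ·       ┃Frank Taylor│alice6@mail┃              
 │       ┃Carol Smith │hank83@mail┃              
 ·       ┃Frank Wilson│frank40@mai┃              
         ┃Grace Smith │grace74@mai┃              
 · ─ ·   ┃Alice Jones │carol43@mai┃              
         ┃Dave Jones  │carol57@mai┃              
         ┃Frank Brown │frank31@mai┃              
         ┃                        ┃              
━━━━━━━━━┛                        ┃              
┃                                 ┃              
┃                                 ┃              


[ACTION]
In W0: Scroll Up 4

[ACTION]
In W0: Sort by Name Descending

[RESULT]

┏━━━━━━━━━━━━━━━━━━━━━━━━━━━━━━━━━┓              
┃ DataTable                       ┃              
┠─────────────────────────────────┨              
━━━━━━━━━┓Name       ▼│Email      ┃              
rd       ┃────────────┼───────────┃              
─────────┨Grace Taylor│grace33@mai┃              
4 5 6 7 8┃Grace Smith │carol22@mai┃              
 ·       ┃Grace Smith │grace74@mai┃              
 │       ┃Frank Wilson│frank40@mai┃              
 ·       ┃Frank Taylor│alice6@mail┃              
         ┃Frank Brown │frank31@mai┃              
 · ─ ·   ┃Dave Jones  │carol57@mai┃              
         ┃Carol Smith │hank83@mail┃              
         ┃Alice Jones │carol43@mai┃              
         ┃                        ┃              
━━━━━━━━━┛                        ┃              
┃                                 ┃              
┃                                 ┃              


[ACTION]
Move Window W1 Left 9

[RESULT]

┏━━━━━━━━━━━━━━━━━━━━━━━━━━━━━━━━━┓              
┃ DataTable                       ┃              
┠─────────────────────────────────┨              
━━━━━━┓  │Name       ▼│Email      ┃              
      ┃──┼────────────┼───────────┃              
──────┨  │Grace Taylor│grace33@mai┃              
 6 7 8┃al│Grace Smith │carol22@mai┃              
      ┃  │Grace Smith │grace74@mai┃              
      ┃  │Frank Wilson│frank40@mai┃              
      ┃  │Frank Taylor│alice6@mail┃              
      ┃  │Frank Brown │frank31@mai┃              
─ ·   ┃  │Dave Jones  │carol57@mai┃              
      ┃  │Carol Smith │hank83@mail┃              
      ┃  │Alice Jones │carol43@mai┃              
      ┃                           ┃              
━━━━━━┛                           ┃              
┃                                 ┃              
┃                                 ┃              


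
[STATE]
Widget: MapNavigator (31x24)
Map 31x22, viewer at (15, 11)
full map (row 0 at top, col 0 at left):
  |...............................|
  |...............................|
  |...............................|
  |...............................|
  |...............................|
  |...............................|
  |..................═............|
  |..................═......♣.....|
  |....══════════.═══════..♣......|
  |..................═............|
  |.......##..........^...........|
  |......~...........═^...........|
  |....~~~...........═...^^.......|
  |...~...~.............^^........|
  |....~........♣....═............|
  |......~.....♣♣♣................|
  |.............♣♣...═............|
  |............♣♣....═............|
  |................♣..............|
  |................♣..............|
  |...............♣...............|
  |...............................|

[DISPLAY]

                               
...............................
...............................
...............................
...............................
...............................
...............................
..................═............
..................═......♣.....
....══════════.═══════..♣......
..................═............
.......##..........^...........
......~........@..═^...........
....~~~...........═...^^.......
...~...~.............^^........
....~........♣....═............
......~.....♣♣♣................
.............♣♣...═............
............♣♣....═............
................♣..............
................♣..............
...............♣...............
...............................
                               


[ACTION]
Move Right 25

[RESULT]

                               
................               
................               
................               
................               
................               
................               
...═............               
...═......♣.....               
═══════..♣......               
...═............               
....^...........               
...═^..........@               
...═...^^.......               
......^^........               
...═............               
................               
...═............               
...═............               
.♣..............               
.♣..............               
♣...............               
................               
                               


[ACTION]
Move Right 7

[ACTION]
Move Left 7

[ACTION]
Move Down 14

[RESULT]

..........═............        
#..........^...........        
..........═^...........        
..........═...^^.......        
.............^^........        
.....♣....═............        
....♣♣♣................        
.....♣♣...═............        
....♣♣....═............        
........♣..............        
........♣..............        
.......♣...............        
...............@.......        
                               
                               
                               
                               
                               
                               
                               
                               
                               
                               
                               


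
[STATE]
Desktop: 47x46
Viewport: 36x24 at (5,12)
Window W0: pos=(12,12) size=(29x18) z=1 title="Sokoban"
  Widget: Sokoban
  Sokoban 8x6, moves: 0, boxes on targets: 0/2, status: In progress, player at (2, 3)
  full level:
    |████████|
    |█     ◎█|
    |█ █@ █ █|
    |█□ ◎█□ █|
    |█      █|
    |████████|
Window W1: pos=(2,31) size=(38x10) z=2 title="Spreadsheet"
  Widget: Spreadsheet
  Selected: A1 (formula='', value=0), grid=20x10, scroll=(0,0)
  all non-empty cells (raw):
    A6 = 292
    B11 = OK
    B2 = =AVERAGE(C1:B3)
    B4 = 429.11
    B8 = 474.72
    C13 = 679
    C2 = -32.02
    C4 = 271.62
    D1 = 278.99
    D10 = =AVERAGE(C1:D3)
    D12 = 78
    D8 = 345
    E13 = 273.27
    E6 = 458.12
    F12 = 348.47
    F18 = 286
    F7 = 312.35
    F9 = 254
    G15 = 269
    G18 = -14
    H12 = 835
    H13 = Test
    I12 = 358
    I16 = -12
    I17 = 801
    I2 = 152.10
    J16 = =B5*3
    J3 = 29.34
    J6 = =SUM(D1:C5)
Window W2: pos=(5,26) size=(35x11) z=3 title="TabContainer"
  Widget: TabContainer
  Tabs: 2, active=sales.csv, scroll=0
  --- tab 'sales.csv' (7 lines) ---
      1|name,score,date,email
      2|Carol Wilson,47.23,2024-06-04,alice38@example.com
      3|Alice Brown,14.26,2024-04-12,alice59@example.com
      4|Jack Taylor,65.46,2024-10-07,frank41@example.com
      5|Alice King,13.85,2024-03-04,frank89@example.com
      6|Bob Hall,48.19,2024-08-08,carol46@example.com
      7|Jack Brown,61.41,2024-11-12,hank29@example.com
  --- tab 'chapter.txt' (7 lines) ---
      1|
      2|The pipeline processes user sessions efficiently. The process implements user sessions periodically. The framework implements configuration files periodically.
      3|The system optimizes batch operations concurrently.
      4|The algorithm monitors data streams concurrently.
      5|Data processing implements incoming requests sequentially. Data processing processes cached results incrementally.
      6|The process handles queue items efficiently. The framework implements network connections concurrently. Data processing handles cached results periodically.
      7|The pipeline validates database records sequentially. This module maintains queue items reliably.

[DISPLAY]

       ┏━━━━━━━━━━━━━━━━━━━━━━━━━━━┓
       ┃ Sokoban                   ┃
       ┠───────────────────────────┨
       ┃████████                   ┃
       ┃█     ◎█                   ┃
       ┃█ █@ █ █                   ┃
       ┃█□ ◎█□ █                   ┃
       ┃█      █                   ┃
       ┃████████                   ┃
       ┃Moves: 0  0/2              ┃
       ┃                           ┃
       ┃                           ┃
       ┃                           ┃
       ┃                           ┃
┏━━━━━━━━━━━━━━━━━━━━━━━━━━━━━━━━━┓┃
┃ TabContainer                    ┃┃
┠─────────────────────────────────┨┃
┃[sales.csv]│ chapter.txt         ┃┛
┃─────────────────────────────────┃ 
┃name,score,date,email            ┃ 
┃Carol Wilson,47.23,2024-06-04,ali┃ 
┃Alice Brown,14.26,2024-04-12,alic┃ 
┃Jack Taylor,65.46,2024-10-07,fran┃ 
┃Alice King,13.85,2024-03-04,frank┃ 


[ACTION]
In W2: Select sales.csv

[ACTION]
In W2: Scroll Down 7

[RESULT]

       ┏━━━━━━━━━━━━━━━━━━━━━━━━━━━┓
       ┃ Sokoban                   ┃
       ┠───────────────────────────┨
       ┃████████                   ┃
       ┃█     ◎█                   ┃
       ┃█ █@ █ █                   ┃
       ┃█□ ◎█□ █                   ┃
       ┃█      █                   ┃
       ┃████████                   ┃
       ┃Moves: 0  0/2              ┃
       ┃                           ┃
       ┃                           ┃
       ┃                           ┃
       ┃                           ┃
┏━━━━━━━━━━━━━━━━━━━━━━━━━━━━━━━━━┓┃
┃ TabContainer                    ┃┃
┠─────────────────────────────────┨┃
┃[sales.csv]│ chapter.txt         ┃┛
┃─────────────────────────────────┃ 
┃Jack Brown,61.41,2024-11-12,hank2┃ 
┃                                 ┃ 
┃                                 ┃ 
┃                                 ┃ 
┃                                 ┃ 


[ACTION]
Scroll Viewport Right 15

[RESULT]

 ┏━━━━━━━━━━━━━━━━━━━━━━━━━━━┓      
 ┃ Sokoban                   ┃      
 ┠───────────────────────────┨      
 ┃████████                   ┃      
 ┃█     ◎█                   ┃      
 ┃█ █@ █ █                   ┃      
 ┃█□ ◎█□ █                   ┃      
 ┃█      █                   ┃      
 ┃████████                   ┃      
 ┃Moves: 0  0/2              ┃      
 ┃                           ┃      
 ┃                           ┃      
 ┃                           ┃      
 ┃                           ┃      
━━━━━━━━━━━━━━━━━━━━━━━━━━━━┓┃      
ontainer                    ┃┃      
────────────────────────────┨┃      
s.csv]│ chapter.txt         ┃┛      
────────────────────────────┃       
Brown,61.41,2024-11-12,hank2┃       
                            ┃       
                            ┃       
                            ┃       
                            ┃       


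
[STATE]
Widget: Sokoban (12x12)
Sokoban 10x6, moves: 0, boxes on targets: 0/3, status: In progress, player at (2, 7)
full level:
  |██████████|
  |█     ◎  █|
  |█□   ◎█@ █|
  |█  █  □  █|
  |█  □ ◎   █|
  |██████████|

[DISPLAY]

██████████  
█     ◎  █  
█□   ◎█@ █  
█  █  □  █  
█  □ ◎   █  
██████████  
Moves: 0  0/
            
            
            
            
            


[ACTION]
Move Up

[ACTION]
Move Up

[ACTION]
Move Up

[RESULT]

██████████  
█     ◎@ █  
█□   ◎█  █  
█  █  □  █  
█  □ ◎   █  
██████████  
Moves: 1  0/
            
            
            
            
            


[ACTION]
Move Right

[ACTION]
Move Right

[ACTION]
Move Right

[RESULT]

██████████  
█     ◎ @█  
█□   ◎█  █  
█  █  □  █  
█  □ ◎   █  
██████████  
Moves: 2  0/
            
            
            
            
            


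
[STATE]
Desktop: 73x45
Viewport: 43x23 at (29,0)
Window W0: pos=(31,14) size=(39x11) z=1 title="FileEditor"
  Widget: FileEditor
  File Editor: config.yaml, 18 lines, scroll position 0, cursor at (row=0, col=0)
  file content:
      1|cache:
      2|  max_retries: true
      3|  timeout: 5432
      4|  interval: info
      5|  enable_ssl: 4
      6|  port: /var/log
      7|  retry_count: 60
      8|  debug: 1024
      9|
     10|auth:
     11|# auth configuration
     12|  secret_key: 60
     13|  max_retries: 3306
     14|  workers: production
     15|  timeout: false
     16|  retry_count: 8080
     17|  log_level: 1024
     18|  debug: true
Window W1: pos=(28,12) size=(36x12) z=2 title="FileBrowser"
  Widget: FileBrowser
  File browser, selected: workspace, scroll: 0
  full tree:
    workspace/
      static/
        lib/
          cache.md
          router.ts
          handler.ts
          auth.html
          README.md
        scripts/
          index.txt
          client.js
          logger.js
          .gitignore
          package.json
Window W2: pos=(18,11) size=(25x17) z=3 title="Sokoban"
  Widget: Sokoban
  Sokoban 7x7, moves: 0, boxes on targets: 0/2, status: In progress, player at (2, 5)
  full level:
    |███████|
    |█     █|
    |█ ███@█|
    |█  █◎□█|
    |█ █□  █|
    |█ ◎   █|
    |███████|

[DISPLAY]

                                           
                                           
                                           
                                           
                                           
                                           
                                           
                                           
                                           
                                           
                                           
━━━━━━━━━━━━━┓                             
             ┃━━━━━━━━━━━━━━━━━━━━┓        
─────────────┨                    ┃        
             ┃────────────────────┨━━━━━┓  
             ┃e/                  ┃     ┃  
             ┃/                   ┃─────┨  
             ┃                    ┃    ▲┃  
             ┃                    ┃    █┃  
             ┃                    ┃    ░┃  
             ┃                    ┃    ░┃  
0/2          ┃                    ┃    ░┃  
             ┃                    ┃    ░┃  


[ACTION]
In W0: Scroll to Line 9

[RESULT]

                                           
                                           
                                           
                                           
                                           
                                           
                                           
                                           
                                           
                                           
                                           
━━━━━━━━━━━━━┓                             
             ┃━━━━━━━━━━━━━━━━━━━━┓        
─────────────┨                    ┃        
             ┃────────────────────┨━━━━━┓  
             ┃e/                  ┃     ┃  
             ┃/                   ┃─────┨  
             ┃                    ┃    ▲┃  
             ┃                    ┃    ░┃  
             ┃                    ┃    ░┃  
             ┃                    ┃    ░┃  
0/2          ┃                    ┃    █┃  
             ┃                    ┃    ░┃  


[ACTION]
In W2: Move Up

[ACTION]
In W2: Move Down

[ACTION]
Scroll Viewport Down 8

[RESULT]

                                           
                                           
                                           
━━━━━━━━━━━━━┓                             
             ┃━━━━━━━━━━━━━━━━━━━━┓        
─────────────┨                    ┃        
             ┃────────────────────┨━━━━━┓  
             ┃e/                  ┃     ┃  
             ┃/                   ┃─────┨  
             ┃                    ┃    ▲┃  
             ┃                    ┃    ░┃  
             ┃                    ┃    ░┃  
             ┃                    ┃    ░┃  
0/2          ┃                    ┃    █┃  
             ┃                    ┃    ░┃  
             ┃━━━━━━━━━━━━━━━━━━━━┛    ▼┃  
             ┃━━━━━━━━━━━━━━━━━━━━━━━━━━┛  
             ┃                             
             ┃                             
━━━━━━━━━━━━━┛                             
                                           
                                           
                                           


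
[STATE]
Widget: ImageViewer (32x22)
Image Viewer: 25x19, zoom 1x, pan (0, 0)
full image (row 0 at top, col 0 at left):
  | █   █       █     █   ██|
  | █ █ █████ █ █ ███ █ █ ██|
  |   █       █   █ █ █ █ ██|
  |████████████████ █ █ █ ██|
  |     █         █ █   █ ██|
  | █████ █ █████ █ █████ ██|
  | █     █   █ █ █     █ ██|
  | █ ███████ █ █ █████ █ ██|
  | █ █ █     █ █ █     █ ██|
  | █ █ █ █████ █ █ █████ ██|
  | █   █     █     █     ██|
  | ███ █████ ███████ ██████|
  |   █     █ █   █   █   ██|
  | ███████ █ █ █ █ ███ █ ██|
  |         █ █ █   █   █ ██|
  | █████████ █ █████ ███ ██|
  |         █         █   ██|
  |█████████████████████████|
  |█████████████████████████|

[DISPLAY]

 █   █       █     █   ██       
 █ █ █████ █ █ ███ █ █ ██       
   █       █   █ █ █ █ ██       
████████████████ █ █ █ ██       
     █         █ █   █ ██       
 █████ █ █████ █ █████ ██       
 █     █   █ █ █     █ ██       
 █ ███████ █ █ █████ █ ██       
 █ █ █     █ █ █     █ ██       
 █ █ █ █████ █ █ █████ ██       
 █   █     █     █     ██       
 ███ █████ ███████ ██████       
   █     █ █   █   █   ██       
 ███████ █ █ █ █ ███ █ ██       
         █ █ █   █   █ ██       
 █████████ █ █████ ███ ██       
         █         █   ██       
█████████████████████████       
█████████████████████████       
                                
                                
                                


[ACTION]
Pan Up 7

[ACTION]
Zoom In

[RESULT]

  ██      ██              ██    
  ██      ██              ██    
  ██  ██  ██████████  ██  ██  ██
  ██  ██  ██████████  ██  ██  ██
      ██              ██      ██
      ██              ██      ██
████████████████████████████████
████████████████████████████████
          ██                  ██
          ██                  ██
  ██████████  ██  ██████████  ██
  ██████████  ██  ██████████  ██
  ██          ██      ██  ██  ██
  ██          ██      ██  ██  ██
  ██  ██████████████  ██  ██  ██
  ██  ██████████████  ██  ██  ██
  ██  ██  ██          ██  ██  ██
  ██  ██  ██          ██  ██  ██
  ██  ██  ██  ██████████  ██  ██
  ██  ██  ██  ██████████  ██  ██
  ██      ██          ██        
  ██      ██          ██        


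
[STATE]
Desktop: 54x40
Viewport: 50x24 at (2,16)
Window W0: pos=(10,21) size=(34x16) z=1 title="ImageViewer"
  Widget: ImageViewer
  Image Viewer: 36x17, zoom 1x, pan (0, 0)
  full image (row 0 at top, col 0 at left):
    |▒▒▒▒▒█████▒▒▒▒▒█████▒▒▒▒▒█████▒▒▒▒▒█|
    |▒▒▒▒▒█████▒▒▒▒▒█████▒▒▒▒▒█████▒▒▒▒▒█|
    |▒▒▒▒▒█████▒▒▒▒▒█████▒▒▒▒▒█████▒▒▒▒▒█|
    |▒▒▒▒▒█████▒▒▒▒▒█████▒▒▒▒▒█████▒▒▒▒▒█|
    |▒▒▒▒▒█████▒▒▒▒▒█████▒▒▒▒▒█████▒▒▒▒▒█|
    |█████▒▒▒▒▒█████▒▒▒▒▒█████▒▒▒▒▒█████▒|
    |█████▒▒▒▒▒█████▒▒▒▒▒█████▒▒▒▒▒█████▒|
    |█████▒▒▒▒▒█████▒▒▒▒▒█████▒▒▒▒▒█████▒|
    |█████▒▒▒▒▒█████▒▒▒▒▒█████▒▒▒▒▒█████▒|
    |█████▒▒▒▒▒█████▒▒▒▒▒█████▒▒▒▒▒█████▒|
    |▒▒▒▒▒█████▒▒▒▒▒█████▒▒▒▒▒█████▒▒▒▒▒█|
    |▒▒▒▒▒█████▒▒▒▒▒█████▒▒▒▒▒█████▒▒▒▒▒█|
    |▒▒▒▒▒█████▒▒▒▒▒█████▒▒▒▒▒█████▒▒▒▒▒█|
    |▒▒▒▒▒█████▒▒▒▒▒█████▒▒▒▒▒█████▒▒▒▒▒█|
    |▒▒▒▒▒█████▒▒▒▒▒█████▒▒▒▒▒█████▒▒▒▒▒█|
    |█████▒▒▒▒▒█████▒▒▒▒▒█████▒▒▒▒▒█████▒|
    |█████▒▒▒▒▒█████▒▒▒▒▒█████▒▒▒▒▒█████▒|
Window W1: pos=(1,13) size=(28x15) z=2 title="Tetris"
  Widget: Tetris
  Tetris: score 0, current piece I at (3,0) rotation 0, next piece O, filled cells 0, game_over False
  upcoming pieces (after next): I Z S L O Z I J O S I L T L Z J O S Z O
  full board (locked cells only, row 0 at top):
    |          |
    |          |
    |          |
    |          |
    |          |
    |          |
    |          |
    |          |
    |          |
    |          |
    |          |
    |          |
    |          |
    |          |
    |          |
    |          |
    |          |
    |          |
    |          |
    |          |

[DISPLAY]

          │Next:          ┃                       
          │▓▓             ┃                       
          │▓▓             ┃                       
          │               ┃                       
          │               ┃                       
          │               ┃━━━━━━━━━━━━━━┓        
          │Score:         ┃              ┃        
          │0              ┃──────────────┨        
          │               ┃██▒▒▒▒▒█████▒▒┃        
          │               ┃██▒▒▒▒▒█████▒▒┃        
          │               ┃██▒▒▒▒▒█████▒▒┃        
━━━━━━━━━━━━━━━━━━━━━━━━━━┛██▒▒▒▒▒█████▒▒┃        
        ┃▒▒▒▒▒█████▒▒▒▒▒█████▒▒▒▒▒█████▒▒┃        
        ┃█████▒▒▒▒▒█████▒▒▒▒▒█████▒▒▒▒▒██┃        
        ┃█████▒▒▒▒▒█████▒▒▒▒▒█████▒▒▒▒▒██┃        
        ┃█████▒▒▒▒▒█████▒▒▒▒▒█████▒▒▒▒▒██┃        
        ┃█████▒▒▒▒▒█████▒▒▒▒▒█████▒▒▒▒▒██┃        
        ┃█████▒▒▒▒▒█████▒▒▒▒▒█████▒▒▒▒▒██┃        
        ┃▒▒▒▒▒█████▒▒▒▒▒█████▒▒▒▒▒█████▒▒┃        
        ┃▒▒▒▒▒█████▒▒▒▒▒█████▒▒▒▒▒█████▒▒┃        
        ┗━━━━━━━━━━━━━━━━━━━━━━━━━━━━━━━━┛        
                                                  
                                                  
                                                  


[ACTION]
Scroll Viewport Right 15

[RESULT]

        │Next:          ┃                         
        │▓▓             ┃                         
        │▓▓             ┃                         
        │               ┃                         
        │               ┃                         
        │               ┃━━━━━━━━━━━━━━┓          
        │Score:         ┃              ┃          
        │0              ┃──────────────┨          
        │               ┃██▒▒▒▒▒█████▒▒┃          
        │               ┃██▒▒▒▒▒█████▒▒┃          
        │               ┃██▒▒▒▒▒█████▒▒┃          
━━━━━━━━━━━━━━━━━━━━━━━━┛██▒▒▒▒▒█████▒▒┃          
      ┃▒▒▒▒▒█████▒▒▒▒▒█████▒▒▒▒▒█████▒▒┃          
      ┃█████▒▒▒▒▒█████▒▒▒▒▒█████▒▒▒▒▒██┃          
      ┃█████▒▒▒▒▒█████▒▒▒▒▒█████▒▒▒▒▒██┃          
      ┃█████▒▒▒▒▒█████▒▒▒▒▒█████▒▒▒▒▒██┃          
      ┃█████▒▒▒▒▒█████▒▒▒▒▒█████▒▒▒▒▒██┃          
      ┃█████▒▒▒▒▒█████▒▒▒▒▒█████▒▒▒▒▒██┃          
      ┃▒▒▒▒▒█████▒▒▒▒▒█████▒▒▒▒▒█████▒▒┃          
      ┃▒▒▒▒▒█████▒▒▒▒▒█████▒▒▒▒▒█████▒▒┃          
      ┗━━━━━━━━━━━━━━━━━━━━━━━━━━━━━━━━┛          
                                                  
                                                  
                                                  


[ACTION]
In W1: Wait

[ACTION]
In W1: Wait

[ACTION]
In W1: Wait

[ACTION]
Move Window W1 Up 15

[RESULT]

                                                  
                                                  
                                                  
                                                  
                                                  
      ┏━━━━━━━━━━━━━━━━━━━━━━━━━━━━━━━━┓          
      ┃ ImageViewer                    ┃          
      ┠────────────────────────────────┨          
      ┃▒▒▒▒▒█████▒▒▒▒▒█████▒▒▒▒▒█████▒▒┃          
      ┃▒▒▒▒▒█████▒▒▒▒▒█████▒▒▒▒▒█████▒▒┃          
      ┃▒▒▒▒▒█████▒▒▒▒▒█████▒▒▒▒▒█████▒▒┃          
      ┃▒▒▒▒▒█████▒▒▒▒▒█████▒▒▒▒▒█████▒▒┃          
      ┃▒▒▒▒▒█████▒▒▒▒▒█████▒▒▒▒▒█████▒▒┃          
      ┃█████▒▒▒▒▒█████▒▒▒▒▒█████▒▒▒▒▒██┃          
      ┃█████▒▒▒▒▒█████▒▒▒▒▒█████▒▒▒▒▒██┃          
      ┃█████▒▒▒▒▒█████▒▒▒▒▒█████▒▒▒▒▒██┃          
      ┃█████▒▒▒▒▒█████▒▒▒▒▒█████▒▒▒▒▒██┃          
      ┃█████▒▒▒▒▒█████▒▒▒▒▒█████▒▒▒▒▒██┃          
      ┃▒▒▒▒▒█████▒▒▒▒▒█████▒▒▒▒▒█████▒▒┃          
      ┃▒▒▒▒▒█████▒▒▒▒▒█████▒▒▒▒▒█████▒▒┃          
      ┗━━━━━━━━━━━━━━━━━━━━━━━━━━━━━━━━┛          
                                                  
                                                  
                                                  


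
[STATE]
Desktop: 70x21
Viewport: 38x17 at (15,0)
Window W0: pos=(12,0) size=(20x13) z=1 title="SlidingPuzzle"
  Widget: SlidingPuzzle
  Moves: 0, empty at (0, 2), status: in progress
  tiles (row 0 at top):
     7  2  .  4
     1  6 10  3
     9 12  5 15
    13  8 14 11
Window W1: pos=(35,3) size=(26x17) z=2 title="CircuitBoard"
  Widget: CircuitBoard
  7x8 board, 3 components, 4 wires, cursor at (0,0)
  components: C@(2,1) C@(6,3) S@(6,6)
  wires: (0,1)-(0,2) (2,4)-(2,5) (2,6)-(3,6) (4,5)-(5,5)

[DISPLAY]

━━━━━━━━━━━━━━━━┓                     
lidingPuzzle    ┃                     
────────────────┨                     
───┬────┬────┬──┃   ┏━━━━━━━━━━━━━━━━━
 7 │  2 │    │  ┃   ┃ CircuitBoard    
───┼────┼────┼──┃   ┠─────────────────
 1 │  6 │ 10 │  ┃   ┃   0 1 2 3 4 5 6 
───┼────┼────┼──┃   ┃0  [.]  · ─ ·    
 9 │ 12 │  5 │ 1┃   ┃                 
───┼────┼────┼──┃   ┃1                
13 │  8 │ 14 │ 1┃   ┃                 
───┴────┴────┴──┃   ┃2       C        
━━━━━━━━━━━━━━━━┛   ┃                 
                    ┃3                
                    ┃                 
                    ┃4                
                    ┃                 


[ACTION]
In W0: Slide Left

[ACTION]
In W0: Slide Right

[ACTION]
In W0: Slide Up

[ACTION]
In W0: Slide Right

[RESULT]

━━━━━━━━━━━━━━━━┓                     
lidingPuzzle    ┃                     
────────────────┨                     
───┬────┬────┬──┃   ┏━━━━━━━━━━━━━━━━━
 7 │  2 │ 10 │  ┃   ┃ CircuitBoard    
───┼────┼────┼──┃   ┠─────────────────
 1 │    │  6 │  ┃   ┃   0 1 2 3 4 5 6 
───┼────┼────┼──┃   ┃0  [.]  · ─ ·    
 9 │ 12 │  5 │ 1┃   ┃                 
───┼────┼────┼──┃   ┃1                
13 │  8 │ 14 │ 1┃   ┃                 
───┴────┴────┴──┃   ┃2       C        
━━━━━━━━━━━━━━━━┛   ┃                 
                    ┃3                
                    ┃                 
                    ┃4                
                    ┃                 


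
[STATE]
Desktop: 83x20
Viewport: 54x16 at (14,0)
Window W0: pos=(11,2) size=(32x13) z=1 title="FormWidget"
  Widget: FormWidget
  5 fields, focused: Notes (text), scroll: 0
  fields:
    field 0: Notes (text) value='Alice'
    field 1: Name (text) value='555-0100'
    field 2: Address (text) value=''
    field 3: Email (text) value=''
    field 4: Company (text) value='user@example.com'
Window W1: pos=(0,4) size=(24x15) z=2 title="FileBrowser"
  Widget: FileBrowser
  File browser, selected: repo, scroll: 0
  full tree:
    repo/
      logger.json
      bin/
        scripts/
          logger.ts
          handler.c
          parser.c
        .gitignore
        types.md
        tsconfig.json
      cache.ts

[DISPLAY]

                                                      
                                                      
━━━━━━━━━━━━━━━━━━━━━━━━━━━━┓                         
ormWidget                   ┃                         
━━━━━━━━━┓──────────────────┨                         
         ┃  [Alice         ]┃                         
─────────┨  [555-0100      ]┃                         
         ┃  [              ]┃                         
on       ┃  [              ]┃                         
         ┃  [user@example.c]┃                         
         ┃                  ┃                         
         ┃                  ┃                         
         ┃                  ┃                         
         ┃                  ┃                         
         ┃━━━━━━━━━━━━━━━━━━┛                         
         ┃                                            


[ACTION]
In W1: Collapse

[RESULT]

                                                      
                                                      
━━━━━━━━━━━━━━━━━━━━━━━━━━━━┓                         
ormWidget                   ┃                         
━━━━━━━━━┓──────────────────┨                         
         ┃  [Alice         ]┃                         
─────────┨  [555-0100      ]┃                         
         ┃  [              ]┃                         
         ┃  [              ]┃                         
         ┃  [user@example.c]┃                         
         ┃                  ┃                         
         ┃                  ┃                         
         ┃                  ┃                         
         ┃                  ┃                         
         ┃━━━━━━━━━━━━━━━━━━┛                         
         ┃                                            


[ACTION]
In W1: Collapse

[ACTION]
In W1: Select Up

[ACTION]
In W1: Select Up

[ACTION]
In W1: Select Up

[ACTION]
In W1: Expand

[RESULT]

                                                      
                                                      
━━━━━━━━━━━━━━━━━━━━━━━━━━━━┓                         
ormWidget                   ┃                         
━━━━━━━━━┓──────────────────┨                         
         ┃  [Alice         ]┃                         
─────────┨  [555-0100      ]┃                         
         ┃  [              ]┃                         
on       ┃  [              ]┃                         
         ┃  [user@example.c]┃                         
         ┃                  ┃                         
         ┃                  ┃                         
         ┃                  ┃                         
         ┃                  ┃                         
         ┃━━━━━━━━━━━━━━━━━━┛                         
         ┃                                            
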